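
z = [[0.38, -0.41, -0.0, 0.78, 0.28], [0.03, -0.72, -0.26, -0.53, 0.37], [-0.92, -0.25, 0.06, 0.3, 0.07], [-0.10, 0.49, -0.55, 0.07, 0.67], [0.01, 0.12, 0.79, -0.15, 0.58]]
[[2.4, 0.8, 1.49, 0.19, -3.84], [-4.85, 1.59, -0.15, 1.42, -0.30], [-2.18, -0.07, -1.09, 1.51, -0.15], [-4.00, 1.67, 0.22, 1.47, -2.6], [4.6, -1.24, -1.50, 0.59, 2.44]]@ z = [[-0.49, -2.30, -3.26, 2.48, -1.03], [-1.8, 1.54, -1.44, -4.53, -0.0], [0.02, 1.94, -1.0, -1.86, 0.21], [-1.85, 0.79, -3.28, -3.45, -1.01], [3.06, -0.04, 1.84, 3.47, 2.53]]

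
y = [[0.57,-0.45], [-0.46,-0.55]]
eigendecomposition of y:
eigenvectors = [[0.94,0.33], [-0.34,0.94]]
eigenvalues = [0.73, -0.71]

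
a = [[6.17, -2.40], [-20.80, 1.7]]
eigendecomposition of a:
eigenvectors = [[0.42, 0.24], [-0.91, 0.97]]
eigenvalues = [11.35, -3.48]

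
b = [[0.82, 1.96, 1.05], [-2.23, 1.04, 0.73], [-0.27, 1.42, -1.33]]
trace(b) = 0.53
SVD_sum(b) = [[-0.72, 1.26, 0.33], [-1.03, 1.8, 0.47], [-0.50, 0.87, 0.23]] + [[1.51, 0.84, 0.10], [-1.22, -0.68, -0.08], [0.33, 0.18, 0.02]] + [[0.04, -0.14, 0.62], [0.02, -0.08, 0.34], [-0.10, 0.36, -1.58]]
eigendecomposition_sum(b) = [[0.43+1.15j, 1.02-0.60j, 0.42-0.06j], [-1.06+0.47j, 0.62+0.92j, (0.08+0.39j)], [-0.29+0.40j, 0.43+0.21j, (0.12+0.13j)]] + [[0.43-1.15j, 1.02+0.60j, 0.42+0.06j], [-1.06-0.47j, (0.62-0.92j), 0.08-0.39j], [(-0.29-0.4j), (0.43-0.21j), (0.12-0.13j)]] + [[-0.04-0.00j, (-0.07-0j), 0.21+0.00j],[-0.11-0.00j, (-0.2-0j), (0.56+0j)],[0.32+0.00j, 0.56+0.00j, (-1.56-0j)]]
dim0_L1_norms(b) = [3.32, 4.42, 3.11]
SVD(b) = [[0.53, -0.77, -0.36], [0.76, 0.62, -0.19], [0.37, -0.17, 0.91]] @ diag([2.7952457662957877, 2.2542246660365315, 1.7796550960896806]) @ [[-0.49, 0.85, 0.22],[-0.87, -0.49, -0.06],[-0.06, 0.22, -0.97]]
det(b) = -11.21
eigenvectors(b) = [[(-0.7+0j), -0.70-0.00j, -0.12+0.00j],[-0.04-0.66j, (-0.04+0.66j), -0.34+0.00j],[-0.16-0.24j, -0.16+0.24j, 0.93+0.00j]]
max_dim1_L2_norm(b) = 2.57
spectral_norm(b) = 2.80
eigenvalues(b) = [(1.17+2.2j), (1.17-2.2j), (-1.81+0j)]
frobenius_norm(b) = 4.01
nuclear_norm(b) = 6.83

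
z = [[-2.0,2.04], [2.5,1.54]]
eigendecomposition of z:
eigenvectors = [[-0.88,-0.4], [0.47,-0.92]]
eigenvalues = [-3.1, 2.64]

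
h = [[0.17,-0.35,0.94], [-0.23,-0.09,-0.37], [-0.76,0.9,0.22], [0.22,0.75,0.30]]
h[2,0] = -0.765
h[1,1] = -0.087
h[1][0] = -0.227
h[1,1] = -0.087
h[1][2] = -0.37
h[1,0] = -0.227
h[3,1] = 0.751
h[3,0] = 0.222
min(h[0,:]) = -0.35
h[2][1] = 0.897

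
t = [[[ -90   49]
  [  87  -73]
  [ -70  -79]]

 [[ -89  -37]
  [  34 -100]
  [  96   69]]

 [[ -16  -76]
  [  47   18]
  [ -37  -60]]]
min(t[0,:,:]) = -90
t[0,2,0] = -70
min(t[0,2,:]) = -79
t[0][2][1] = -79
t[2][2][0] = -37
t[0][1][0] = 87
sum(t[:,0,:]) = -259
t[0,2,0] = -70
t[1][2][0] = 96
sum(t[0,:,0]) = -73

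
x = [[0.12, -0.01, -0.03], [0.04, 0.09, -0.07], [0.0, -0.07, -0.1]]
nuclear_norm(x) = 0.36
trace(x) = 0.11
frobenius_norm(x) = 0.21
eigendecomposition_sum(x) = [[0.17,-0.01,-0.02], [1.49,-0.11,-0.17], [-0.48,0.03,0.06]] + [[-0.05, 0.01, 0.0],[-1.45, 0.21, 0.13],[0.47, -0.07, -0.04]] + [[0.0, -0.0, -0.02], [0.0, -0.01, -0.03], [0.01, -0.04, -0.11]]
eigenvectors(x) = [[0.11, 0.03, 0.13], [0.95, 0.95, 0.29], [-0.31, -0.31, 0.95]]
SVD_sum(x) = [[0.08, 0.01, -0.07], [0.06, 0.01, -0.06], [0.04, 0.01, -0.04]] + [[0.00, 0.01, 0.0],[0.01, 0.05, 0.02],[-0.02, -0.09, -0.04]] + [[0.04, -0.03, 0.04], [-0.04, 0.03, -0.04], [-0.02, 0.01, -0.02]]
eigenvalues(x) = [0.12, 0.11, -0.12]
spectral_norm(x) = 0.15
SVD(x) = [[-0.71, -0.07, -0.7], [-0.58, -0.51, 0.63], [-0.4, 0.86, 0.33]] @ diag([0.14971800017836867, 0.11915062180335606, 0.09103652973649447]) @ [[-0.72, -0.11, 0.68], [-0.24, -0.89, -0.4], [-0.65, 0.45, -0.61]]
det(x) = -0.00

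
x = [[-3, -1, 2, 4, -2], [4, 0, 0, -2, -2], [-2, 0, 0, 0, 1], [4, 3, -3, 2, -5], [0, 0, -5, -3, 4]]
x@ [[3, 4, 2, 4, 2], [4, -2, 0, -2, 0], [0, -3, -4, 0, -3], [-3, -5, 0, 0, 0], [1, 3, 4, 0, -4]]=[[-27, -42, -22, -10, -4], [16, 20, 0, 16, 16], [-5, -5, 0, -8, -8], [13, -6, 0, 10, 37], [13, 42, 36, 0, -1]]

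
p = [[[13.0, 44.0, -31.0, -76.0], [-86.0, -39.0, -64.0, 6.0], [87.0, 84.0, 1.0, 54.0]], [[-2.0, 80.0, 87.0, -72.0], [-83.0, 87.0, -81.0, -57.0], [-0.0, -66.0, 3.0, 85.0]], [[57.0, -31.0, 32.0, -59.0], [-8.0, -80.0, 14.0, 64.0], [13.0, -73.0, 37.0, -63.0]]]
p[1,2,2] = 3.0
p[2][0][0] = 57.0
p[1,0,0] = -2.0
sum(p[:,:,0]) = -9.0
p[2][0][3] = -59.0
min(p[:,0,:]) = -76.0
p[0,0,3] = -76.0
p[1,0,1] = 80.0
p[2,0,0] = 57.0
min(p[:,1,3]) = -57.0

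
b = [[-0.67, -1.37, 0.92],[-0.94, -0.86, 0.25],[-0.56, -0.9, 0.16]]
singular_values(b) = [2.38, 0.54, 0.2]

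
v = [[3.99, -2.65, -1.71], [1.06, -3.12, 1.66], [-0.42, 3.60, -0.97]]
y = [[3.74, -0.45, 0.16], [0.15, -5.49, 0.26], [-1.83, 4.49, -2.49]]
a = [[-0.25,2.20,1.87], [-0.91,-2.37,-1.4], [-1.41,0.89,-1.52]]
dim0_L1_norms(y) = [5.72, 10.43, 2.91]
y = a + v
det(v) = -16.93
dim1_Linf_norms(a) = [2.2, 2.37, 1.52]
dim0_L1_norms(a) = [2.57, 5.46, 4.79]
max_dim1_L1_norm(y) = 8.81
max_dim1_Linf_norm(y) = 5.49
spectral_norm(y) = 7.57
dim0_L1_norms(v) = [5.47, 9.37, 4.34]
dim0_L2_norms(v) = [4.15, 5.45, 2.57]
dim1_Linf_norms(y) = [3.74, 5.49, 4.49]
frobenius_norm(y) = 8.61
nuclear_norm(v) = 10.67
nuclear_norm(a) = 7.11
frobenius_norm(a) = 4.68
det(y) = 45.31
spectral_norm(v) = 6.33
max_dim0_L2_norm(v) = 5.45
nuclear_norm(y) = 12.94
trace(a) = -4.14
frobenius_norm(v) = 7.32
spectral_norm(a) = 4.02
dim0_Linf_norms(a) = [1.41, 2.37, 1.87]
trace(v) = -0.10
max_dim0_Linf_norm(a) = 2.37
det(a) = -7.68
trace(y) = -4.24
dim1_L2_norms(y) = [3.77, 5.5, 5.45]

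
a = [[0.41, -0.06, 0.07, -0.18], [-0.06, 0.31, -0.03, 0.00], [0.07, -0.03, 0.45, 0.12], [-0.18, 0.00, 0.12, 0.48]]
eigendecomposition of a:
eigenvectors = [[0.54, -0.52, 0.66, -0.03], [-0.07, 0.27, 0.22, -0.94], [-0.28, -0.81, -0.42, -0.31], [-0.79, -0.09, 0.58, 0.17]]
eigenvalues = [0.65, 0.52, 0.19, 0.3]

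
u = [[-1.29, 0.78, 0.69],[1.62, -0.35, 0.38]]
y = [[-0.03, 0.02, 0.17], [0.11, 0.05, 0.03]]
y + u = [[-1.32, 0.8, 0.86], [1.73, -0.3, 0.41]]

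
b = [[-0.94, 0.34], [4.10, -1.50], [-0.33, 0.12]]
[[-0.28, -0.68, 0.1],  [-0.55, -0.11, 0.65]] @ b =[[-2.56, 0.94], [-0.15, 0.06]]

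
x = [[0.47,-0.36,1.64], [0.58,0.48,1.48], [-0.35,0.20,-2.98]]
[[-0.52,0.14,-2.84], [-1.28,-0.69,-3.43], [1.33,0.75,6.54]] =x@[[-0.12, 0.92, 1.49], [-0.99, -1.19, -1.36], [-0.5, -0.44, -2.46]]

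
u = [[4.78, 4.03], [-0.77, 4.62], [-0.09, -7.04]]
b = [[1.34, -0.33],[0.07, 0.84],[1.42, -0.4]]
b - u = [[-3.44, -4.36], [0.84, -3.78], [1.51, 6.64]]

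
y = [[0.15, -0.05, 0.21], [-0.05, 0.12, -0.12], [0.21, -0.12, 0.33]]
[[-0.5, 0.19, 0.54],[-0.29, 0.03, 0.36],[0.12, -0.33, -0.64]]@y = [[0.03, -0.02, 0.05],[0.03, -0.03, 0.05],[-0.1, 0.03, -0.15]]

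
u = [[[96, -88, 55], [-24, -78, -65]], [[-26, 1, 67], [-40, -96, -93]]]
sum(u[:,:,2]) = -36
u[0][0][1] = -88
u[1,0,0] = -26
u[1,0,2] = 67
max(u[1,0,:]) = 67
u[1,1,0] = -40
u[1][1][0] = -40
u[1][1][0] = -40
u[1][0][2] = 67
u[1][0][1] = 1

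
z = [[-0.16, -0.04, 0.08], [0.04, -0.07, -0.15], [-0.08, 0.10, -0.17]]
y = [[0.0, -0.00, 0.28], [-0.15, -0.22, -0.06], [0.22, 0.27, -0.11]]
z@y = [[0.02,  0.03,  -0.05], [-0.02,  -0.03,  0.03], [-0.05,  -0.07,  -0.01]]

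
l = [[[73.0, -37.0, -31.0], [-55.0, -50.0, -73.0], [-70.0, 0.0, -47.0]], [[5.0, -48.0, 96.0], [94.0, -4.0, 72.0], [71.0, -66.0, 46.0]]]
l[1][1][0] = 94.0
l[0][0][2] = -31.0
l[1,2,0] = 71.0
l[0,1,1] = -50.0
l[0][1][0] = -55.0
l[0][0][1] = -37.0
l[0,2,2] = -47.0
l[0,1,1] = -50.0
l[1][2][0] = 71.0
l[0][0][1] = -37.0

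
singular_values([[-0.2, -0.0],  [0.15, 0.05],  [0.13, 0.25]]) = [0.34, 0.18]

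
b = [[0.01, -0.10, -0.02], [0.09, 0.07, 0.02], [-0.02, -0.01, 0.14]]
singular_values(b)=[0.15, 0.13, 0.07]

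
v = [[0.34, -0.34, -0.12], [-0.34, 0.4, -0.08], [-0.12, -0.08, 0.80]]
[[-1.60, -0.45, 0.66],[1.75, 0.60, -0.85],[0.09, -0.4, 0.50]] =v @ [[-1.28, -1.08, 1.55],[3.34, 0.46, -0.66],[0.26, -0.61, 0.79]]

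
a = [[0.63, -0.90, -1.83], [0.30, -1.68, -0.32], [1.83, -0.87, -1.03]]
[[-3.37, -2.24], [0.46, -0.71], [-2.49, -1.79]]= a@[[-0.59,-0.32],[-0.76,0.17],[2.01,1.03]]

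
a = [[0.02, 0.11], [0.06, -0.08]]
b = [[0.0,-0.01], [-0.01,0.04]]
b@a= [[-0.0, 0.00], [0.0, -0.00]]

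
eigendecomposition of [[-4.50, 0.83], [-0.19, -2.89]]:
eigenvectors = [[-0.99, -0.48], [-0.13, -0.88]]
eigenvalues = [-4.4, -2.99]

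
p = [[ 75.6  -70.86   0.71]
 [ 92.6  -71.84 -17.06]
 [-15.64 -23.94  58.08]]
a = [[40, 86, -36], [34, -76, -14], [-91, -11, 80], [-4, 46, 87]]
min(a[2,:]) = -91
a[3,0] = -4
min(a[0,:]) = -36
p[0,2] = 0.71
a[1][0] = 34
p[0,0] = 75.6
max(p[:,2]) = 58.08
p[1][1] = -71.84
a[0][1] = 86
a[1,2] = -14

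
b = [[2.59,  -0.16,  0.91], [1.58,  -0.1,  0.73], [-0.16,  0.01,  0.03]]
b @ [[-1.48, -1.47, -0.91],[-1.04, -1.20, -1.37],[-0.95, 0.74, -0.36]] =[[-4.53, -2.94, -2.47], [-2.93, -1.66, -1.56], [0.20, 0.25, 0.12]]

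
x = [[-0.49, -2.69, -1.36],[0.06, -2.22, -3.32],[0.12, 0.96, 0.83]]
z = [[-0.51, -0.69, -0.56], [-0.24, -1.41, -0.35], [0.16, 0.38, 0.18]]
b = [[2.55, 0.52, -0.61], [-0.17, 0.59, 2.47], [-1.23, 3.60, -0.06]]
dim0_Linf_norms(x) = [0.49, 2.69, 3.32]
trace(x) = -1.88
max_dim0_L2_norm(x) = 3.68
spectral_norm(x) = 5.02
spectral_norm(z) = 1.79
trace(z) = -1.74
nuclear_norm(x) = 6.34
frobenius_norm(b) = 5.30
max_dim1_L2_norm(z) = 1.47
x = z @ b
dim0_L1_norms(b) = [3.95, 4.71, 3.14]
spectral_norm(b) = 3.92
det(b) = -24.42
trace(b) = 3.08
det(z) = -0.00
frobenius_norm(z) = 1.85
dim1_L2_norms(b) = [2.67, 2.55, 3.8]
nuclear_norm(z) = 2.25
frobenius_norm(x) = 5.19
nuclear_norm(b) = 8.94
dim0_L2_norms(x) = [0.51, 3.62, 3.68]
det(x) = 0.11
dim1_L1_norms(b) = [3.68, 3.23, 4.89]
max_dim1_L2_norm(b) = 3.8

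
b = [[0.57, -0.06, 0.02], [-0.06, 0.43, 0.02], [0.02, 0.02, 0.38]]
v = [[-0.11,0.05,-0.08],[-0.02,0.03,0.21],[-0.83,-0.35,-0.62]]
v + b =[[0.46,-0.01,-0.06], [-0.08,0.46,0.23], [-0.81,-0.33,-0.24]]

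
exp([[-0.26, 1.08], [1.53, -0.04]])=[[1.56, 1.21], [1.71, 1.81]]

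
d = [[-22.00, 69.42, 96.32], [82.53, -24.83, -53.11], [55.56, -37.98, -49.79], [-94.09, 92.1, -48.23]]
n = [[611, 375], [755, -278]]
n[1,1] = -278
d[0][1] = 69.42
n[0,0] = 611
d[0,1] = 69.42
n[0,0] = 611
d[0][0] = -22.0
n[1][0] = 755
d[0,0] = -22.0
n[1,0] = 755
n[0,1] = 375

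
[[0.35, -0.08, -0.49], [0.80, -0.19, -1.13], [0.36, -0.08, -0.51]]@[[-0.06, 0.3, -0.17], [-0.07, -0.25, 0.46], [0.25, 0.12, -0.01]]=[[-0.14, 0.07, -0.09], [-0.32, 0.15, -0.21], [-0.14, 0.07, -0.09]]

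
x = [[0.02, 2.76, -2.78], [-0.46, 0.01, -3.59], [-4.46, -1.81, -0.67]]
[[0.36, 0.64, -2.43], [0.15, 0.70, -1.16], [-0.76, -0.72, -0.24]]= x @[[0.15,0.19,0.25], [0.07,0.01,-0.59], [-0.06,-0.22,0.29]]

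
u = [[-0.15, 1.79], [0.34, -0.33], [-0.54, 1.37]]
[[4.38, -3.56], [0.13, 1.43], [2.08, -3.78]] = u @ [[3.00, 2.49], [2.7, -1.78]]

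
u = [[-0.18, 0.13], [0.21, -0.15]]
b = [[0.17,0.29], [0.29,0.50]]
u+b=[[-0.01, 0.42], [0.50, 0.35]]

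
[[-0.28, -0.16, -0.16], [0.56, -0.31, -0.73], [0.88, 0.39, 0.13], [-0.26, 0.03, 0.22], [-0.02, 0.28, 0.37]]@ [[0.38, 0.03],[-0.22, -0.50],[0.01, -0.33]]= [[-0.07, 0.12],[0.27, 0.41],[0.25, -0.21],[-0.1, -0.1],[-0.07, -0.26]]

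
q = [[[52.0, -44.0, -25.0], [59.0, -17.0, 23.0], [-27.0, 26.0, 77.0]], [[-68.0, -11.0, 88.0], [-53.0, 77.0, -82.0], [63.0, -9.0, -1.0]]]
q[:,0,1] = [-44.0, -11.0]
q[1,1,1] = 77.0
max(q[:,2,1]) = 26.0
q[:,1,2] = [23.0, -82.0]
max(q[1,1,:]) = 77.0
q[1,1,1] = 77.0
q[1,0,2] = 88.0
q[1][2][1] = -9.0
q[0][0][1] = -44.0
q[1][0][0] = -68.0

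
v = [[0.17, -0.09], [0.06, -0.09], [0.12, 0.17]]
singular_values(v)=[0.22, 0.21]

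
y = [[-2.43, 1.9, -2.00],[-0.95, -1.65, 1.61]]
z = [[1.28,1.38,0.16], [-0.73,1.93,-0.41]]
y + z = [[-1.15, 3.28, -1.84], [-1.68, 0.28, 1.2]]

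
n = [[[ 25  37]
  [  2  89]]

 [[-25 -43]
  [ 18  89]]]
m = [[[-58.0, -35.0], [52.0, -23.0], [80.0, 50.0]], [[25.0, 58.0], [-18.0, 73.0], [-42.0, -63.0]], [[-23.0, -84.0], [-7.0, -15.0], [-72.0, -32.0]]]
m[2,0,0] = -23.0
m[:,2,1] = [50.0, -63.0, -32.0]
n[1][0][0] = -25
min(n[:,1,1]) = 89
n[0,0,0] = 25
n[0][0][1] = 37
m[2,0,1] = -84.0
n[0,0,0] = 25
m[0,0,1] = -35.0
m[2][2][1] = -32.0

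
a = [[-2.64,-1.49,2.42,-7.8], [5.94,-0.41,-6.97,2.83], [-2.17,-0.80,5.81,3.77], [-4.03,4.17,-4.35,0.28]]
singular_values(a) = [12.22, 8.65, 7.04, 0.58]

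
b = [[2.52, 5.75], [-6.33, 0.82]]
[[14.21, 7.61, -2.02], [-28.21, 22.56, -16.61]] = b @ [[4.52, -3.21, 2.44], [0.49, 2.73, -1.42]]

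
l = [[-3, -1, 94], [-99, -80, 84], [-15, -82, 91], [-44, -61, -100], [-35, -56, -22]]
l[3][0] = -44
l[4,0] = -35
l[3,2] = -100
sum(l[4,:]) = -113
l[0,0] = -3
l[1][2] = 84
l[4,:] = [-35, -56, -22]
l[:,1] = [-1, -80, -82, -61, -56]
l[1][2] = 84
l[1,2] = 84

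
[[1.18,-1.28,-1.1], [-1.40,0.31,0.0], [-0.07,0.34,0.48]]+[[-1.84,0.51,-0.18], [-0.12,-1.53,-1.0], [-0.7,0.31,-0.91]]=[[-0.66,  -0.77,  -1.28], [-1.52,  -1.22,  -1.00], [-0.77,  0.65,  -0.43]]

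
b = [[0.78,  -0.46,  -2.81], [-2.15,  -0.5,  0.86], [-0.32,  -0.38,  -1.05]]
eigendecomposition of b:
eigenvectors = [[-0.61, -0.62, 0.31], [-0.62, 0.78, -0.92], [-0.49, -0.04, 0.24]]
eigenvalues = [-1.93, 1.16, 0.01]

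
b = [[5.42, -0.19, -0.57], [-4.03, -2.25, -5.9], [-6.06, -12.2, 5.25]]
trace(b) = 8.42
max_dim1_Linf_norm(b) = 12.2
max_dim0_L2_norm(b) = 12.41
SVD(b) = [[-0.18, 0.35, 0.92], [0.14, -0.92, 0.37], [0.97, 0.20, 0.12]] @ diag([14.915250396682055, 7.641062046199099, 4.25750823961756]) @ [[-0.50, -0.81, 0.29],[0.57, -0.06, 0.82],[0.65, -0.58, -0.49]]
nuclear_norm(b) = 26.81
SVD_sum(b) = [[1.36, 2.22, -0.8], [-1.06, -1.73, 0.62], [-7.26, -11.82, 4.26]] + [[1.51, -0.15, 2.16], [-4.00, 0.39, -5.74], [0.87, -0.08, 1.24]] + [[2.55, -2.26, -1.93], [1.03, -0.91, -0.78], [0.33, -0.29, -0.25]]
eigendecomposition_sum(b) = [[-0.15, -0.30, -0.14], [-2.79, -5.48, -2.55], [-2.63, -5.16, -2.41]] + [[5.28, -0.52, 0.25], [-2.62, 0.26, -0.12], [-0.15, 0.02, -0.01]] + [[0.29, 0.63, -0.68], [1.38, 2.97, -3.22], [-3.28, -7.05, 7.66]]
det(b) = -485.22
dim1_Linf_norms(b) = [5.42, 5.9, 12.2]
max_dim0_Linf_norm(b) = 12.2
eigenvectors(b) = [[0.04,0.9,-0.08], [0.73,-0.44,-0.39], [0.69,-0.03,0.92]]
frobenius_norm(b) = 17.29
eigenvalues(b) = [-8.03, 5.53, 10.92]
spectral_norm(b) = 14.92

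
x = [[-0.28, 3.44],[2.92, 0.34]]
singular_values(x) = [3.46, 2.93]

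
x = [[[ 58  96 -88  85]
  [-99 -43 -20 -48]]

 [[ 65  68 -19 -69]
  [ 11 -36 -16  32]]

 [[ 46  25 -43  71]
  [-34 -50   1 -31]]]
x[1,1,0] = 11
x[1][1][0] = 11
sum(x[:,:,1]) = 60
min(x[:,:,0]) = -99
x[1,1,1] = -36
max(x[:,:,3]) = 85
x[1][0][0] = 65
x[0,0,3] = 85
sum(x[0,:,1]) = 53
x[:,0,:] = [[58, 96, -88, 85], [65, 68, -19, -69], [46, 25, -43, 71]]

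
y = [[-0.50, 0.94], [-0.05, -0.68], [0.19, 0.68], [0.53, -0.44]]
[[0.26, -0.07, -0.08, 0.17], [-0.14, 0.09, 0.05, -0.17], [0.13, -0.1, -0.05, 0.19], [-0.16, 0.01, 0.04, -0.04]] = y @ [[-0.11, -0.08, -0.0, 0.12], [0.22, -0.12, -0.08, 0.24]]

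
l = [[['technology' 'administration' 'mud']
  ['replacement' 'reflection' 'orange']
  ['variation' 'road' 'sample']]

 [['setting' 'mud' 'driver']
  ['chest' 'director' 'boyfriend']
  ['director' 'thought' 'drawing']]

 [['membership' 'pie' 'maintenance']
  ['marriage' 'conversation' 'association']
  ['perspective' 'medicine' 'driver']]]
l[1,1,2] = 'boyfriend'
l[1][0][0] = 'setting'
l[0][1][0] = 'replacement'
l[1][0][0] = 'setting'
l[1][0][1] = 'mud'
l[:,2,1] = ['road', 'thought', 'medicine']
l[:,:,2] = [['mud', 'orange', 'sample'], ['driver', 'boyfriend', 'drawing'], ['maintenance', 'association', 'driver']]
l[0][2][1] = 'road'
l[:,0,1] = ['administration', 'mud', 'pie']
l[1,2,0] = 'director'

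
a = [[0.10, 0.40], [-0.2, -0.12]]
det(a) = 0.07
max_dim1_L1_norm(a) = 0.5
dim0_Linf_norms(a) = [0.2, 0.4]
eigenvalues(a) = [(-0.01+0.26j), (-0.01-0.26j)]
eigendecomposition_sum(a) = [[(0.05+0.13j), (0.2+0.01j)], [(-0.1-0j), -0.06+0.13j]] + [[0.05-0.13j, 0.20-0.01j], [-0.10+0.00j, -0.06-0.13j]]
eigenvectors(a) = [[0.82+0.00j,  0.82-0.00j], [(-0.22+0.53j),  -0.22-0.53j]]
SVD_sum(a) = [[0.16, 0.38], [-0.07, -0.17]] + [[-0.06, 0.02], [-0.13, 0.05]]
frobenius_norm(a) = 0.47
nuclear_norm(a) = 0.60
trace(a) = -0.02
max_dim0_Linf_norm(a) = 0.4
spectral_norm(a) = 0.45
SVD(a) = [[0.91, -0.42], [-0.42, -0.91]] @ diag([0.44882730786925773, 0.15150593292288764]) @ [[0.39, 0.92], [0.92, -0.39]]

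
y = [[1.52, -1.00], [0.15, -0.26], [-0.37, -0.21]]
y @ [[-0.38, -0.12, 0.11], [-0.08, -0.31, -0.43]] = [[-0.50, 0.13, 0.6], [-0.04, 0.06, 0.13], [0.16, 0.11, 0.05]]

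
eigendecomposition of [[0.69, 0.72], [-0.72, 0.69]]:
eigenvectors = [[0.71+0.00j, 0.71-0.00j], [0.00+0.71j, 0.00-0.71j]]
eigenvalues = [(0.69+0.72j), (0.69-0.72j)]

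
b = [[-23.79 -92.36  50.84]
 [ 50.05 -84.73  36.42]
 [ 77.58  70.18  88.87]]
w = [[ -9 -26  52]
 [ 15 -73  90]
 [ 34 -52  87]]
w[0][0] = -9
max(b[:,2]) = 88.87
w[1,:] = [15, -73, 90]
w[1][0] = 15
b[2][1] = 70.18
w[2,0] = 34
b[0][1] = -92.36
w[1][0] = 15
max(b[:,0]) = 77.58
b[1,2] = 36.42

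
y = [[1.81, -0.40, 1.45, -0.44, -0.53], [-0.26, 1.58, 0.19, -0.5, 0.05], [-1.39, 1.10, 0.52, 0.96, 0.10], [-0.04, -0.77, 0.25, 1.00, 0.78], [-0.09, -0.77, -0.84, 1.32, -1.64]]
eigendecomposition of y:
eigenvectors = [[0.05+0.00j, 0.70+0.00j, 0.70-0.00j, 0.12+0.00j, (0.68+0j)], [-0.05+0.00j, 0.06+0.14j, (0.06-0.14j), 0.58+0.00j, 0.42+0.00j], [0.11+0.00j, (-0.23+0.63j), -0.23-0.63j, (-0.16+0j), (-0.27+0j)], [(-0.26+0j), -0.08+0.12j, -0.08-0.12j, (-0.71+0j), 0.48+0.00j], [(0.96+0j), -0.06-0.13j, (-0.06+0.13j), -0.34+0.00j, (0.23+0j)]]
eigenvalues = [(-2.07+0j), (1.39+1.25j), (1.39-1.25j), (2.06+0j), (0.49+0j)]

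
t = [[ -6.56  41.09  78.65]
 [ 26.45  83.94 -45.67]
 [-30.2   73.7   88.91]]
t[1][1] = 83.94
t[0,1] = 41.09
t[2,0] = -30.2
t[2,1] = 73.7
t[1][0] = 26.45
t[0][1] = 41.09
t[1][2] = -45.67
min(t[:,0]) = -30.2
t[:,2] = [78.65, -45.67, 88.91]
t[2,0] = -30.2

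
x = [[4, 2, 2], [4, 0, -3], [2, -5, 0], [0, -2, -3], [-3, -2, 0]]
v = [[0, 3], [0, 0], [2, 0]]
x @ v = [[4, 12], [-6, 12], [0, 6], [-6, 0], [0, -9]]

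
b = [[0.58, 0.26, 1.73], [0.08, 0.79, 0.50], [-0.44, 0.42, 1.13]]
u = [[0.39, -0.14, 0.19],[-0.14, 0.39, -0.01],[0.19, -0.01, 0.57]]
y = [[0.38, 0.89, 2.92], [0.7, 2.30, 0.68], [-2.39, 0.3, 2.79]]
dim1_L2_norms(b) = [1.84, 0.94, 1.28]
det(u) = 0.06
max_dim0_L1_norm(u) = 0.77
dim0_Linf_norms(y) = [2.39, 2.3, 2.92]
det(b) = 0.97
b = y @ u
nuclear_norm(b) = 3.57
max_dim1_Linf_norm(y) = 2.92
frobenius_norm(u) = 0.86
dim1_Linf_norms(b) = [1.73, 0.79, 1.13]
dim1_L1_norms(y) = [4.19, 3.68, 5.48]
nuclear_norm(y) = 8.51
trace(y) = 5.47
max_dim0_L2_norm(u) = 0.6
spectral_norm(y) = 4.49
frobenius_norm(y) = 5.41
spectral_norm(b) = 2.24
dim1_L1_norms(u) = [0.72, 0.54, 0.77]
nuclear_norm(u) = 1.35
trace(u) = 1.35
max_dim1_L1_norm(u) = 0.77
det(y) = 15.84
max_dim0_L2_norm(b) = 2.13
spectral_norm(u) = 0.71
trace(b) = 2.50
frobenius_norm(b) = 2.43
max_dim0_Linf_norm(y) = 2.92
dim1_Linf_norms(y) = [2.92, 2.3, 2.79]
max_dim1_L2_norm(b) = 1.84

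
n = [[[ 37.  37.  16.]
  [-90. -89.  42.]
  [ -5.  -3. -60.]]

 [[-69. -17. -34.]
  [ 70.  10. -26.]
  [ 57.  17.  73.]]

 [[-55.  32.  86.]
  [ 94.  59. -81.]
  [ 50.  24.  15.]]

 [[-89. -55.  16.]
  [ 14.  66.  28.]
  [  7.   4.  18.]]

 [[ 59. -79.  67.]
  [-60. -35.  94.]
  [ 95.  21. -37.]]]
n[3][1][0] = 14.0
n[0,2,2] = -60.0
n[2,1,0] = 94.0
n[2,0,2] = 86.0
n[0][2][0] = -5.0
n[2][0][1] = 32.0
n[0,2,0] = -5.0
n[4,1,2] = 94.0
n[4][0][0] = 59.0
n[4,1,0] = -60.0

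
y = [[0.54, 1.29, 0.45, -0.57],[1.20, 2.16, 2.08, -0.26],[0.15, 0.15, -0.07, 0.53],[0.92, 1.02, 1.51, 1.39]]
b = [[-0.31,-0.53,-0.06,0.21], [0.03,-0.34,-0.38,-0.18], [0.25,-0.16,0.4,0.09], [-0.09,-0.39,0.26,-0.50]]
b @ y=[[-0.62, -1.34, -0.92, 0.57],  [-0.61, -0.94, -0.94, -0.38],  [0.09, 0.13, -0.11, 0.24],  [-0.94, -1.43, -1.62, -0.4]]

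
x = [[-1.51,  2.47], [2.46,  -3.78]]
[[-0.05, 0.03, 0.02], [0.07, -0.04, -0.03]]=x @ [[-0.05, 0.03, 0.02], [-0.05, 0.03, 0.02]]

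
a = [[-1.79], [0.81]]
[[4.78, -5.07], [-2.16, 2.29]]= a@ [[-2.67, 2.83]]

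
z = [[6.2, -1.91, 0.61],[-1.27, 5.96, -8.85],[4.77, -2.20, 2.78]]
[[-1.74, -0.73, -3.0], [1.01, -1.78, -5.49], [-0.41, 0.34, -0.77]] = z @[[0.09, -0.01, -0.58], [1.48, 0.53, -0.11], [0.87, 0.56, 0.63]]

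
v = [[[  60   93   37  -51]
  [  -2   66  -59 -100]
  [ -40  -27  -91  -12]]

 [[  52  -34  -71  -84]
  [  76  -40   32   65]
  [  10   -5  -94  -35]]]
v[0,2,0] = -40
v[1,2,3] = -35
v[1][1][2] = 32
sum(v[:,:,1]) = 53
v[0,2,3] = -12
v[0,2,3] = -12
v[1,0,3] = -84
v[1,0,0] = 52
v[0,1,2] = -59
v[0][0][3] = -51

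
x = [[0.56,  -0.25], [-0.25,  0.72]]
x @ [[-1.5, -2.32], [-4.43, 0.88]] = [[0.27, -1.52], [-2.81, 1.21]]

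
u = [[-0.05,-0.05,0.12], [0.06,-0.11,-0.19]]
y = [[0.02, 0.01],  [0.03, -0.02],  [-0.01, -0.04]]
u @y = [[-0.0, -0.00], [-0.0, 0.01]]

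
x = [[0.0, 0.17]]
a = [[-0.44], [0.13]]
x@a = [[0.02]]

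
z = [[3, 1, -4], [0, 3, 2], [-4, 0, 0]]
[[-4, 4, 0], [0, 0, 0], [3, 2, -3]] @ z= [[-12, 8, 24], [0, 0, 0], [21, 9, -8]]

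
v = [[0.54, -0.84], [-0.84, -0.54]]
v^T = [[0.54, -0.84], [-0.84, -0.54]]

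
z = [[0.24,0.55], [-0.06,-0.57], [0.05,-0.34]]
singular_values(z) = [0.88, 0.18]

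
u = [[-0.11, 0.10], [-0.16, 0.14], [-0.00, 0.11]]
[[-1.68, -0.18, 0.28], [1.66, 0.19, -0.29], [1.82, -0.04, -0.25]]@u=[[0.21, -0.16],[-0.21, 0.16],[-0.19, 0.15]]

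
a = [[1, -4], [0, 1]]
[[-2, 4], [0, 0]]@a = [[-2, 12], [0, 0]]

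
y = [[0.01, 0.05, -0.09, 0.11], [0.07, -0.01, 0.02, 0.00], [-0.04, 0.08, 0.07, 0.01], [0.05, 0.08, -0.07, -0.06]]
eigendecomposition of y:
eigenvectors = [[0.60+0.00j, 0.60-0.00j, 0.73+0.00j, 0.73-0.00j], [-0.38-0.25j, -0.38+0.25j, 0.40-0.15j, 0.40+0.15j], [(0.28+0.17j), (0.28-0.17j), -0.03-0.31j, -0.03+0.31j], [(-0.2+0.54j), -0.20-0.54j, 0.43-0.01j, (0.43+0.01j)]]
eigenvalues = [(-0.1+0.05j), (-0.1-0.05j), (0.11+0.03j), (0.11-0.03j)]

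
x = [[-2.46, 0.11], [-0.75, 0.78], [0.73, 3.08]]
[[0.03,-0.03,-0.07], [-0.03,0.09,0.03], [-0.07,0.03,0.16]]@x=[[-0.1, -0.24], [0.03, 0.16], [0.27, 0.51]]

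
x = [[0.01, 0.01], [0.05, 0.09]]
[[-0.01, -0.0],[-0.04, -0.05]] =x @ [[-0.47, 0.12], [-0.22, -0.59]]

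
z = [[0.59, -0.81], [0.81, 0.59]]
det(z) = 1.004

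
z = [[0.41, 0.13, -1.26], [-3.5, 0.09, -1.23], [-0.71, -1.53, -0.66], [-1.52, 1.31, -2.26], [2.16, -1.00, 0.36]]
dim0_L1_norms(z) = [8.3, 4.06, 5.77]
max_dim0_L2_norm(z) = 4.46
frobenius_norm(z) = 5.81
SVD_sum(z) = [[-0.23, 0.05, -0.13], [-3.09, 0.73, -1.70], [-0.53, 0.12, -0.29], [-2.26, 0.53, -1.24], [1.91, -0.45, 1.05]] + [[0.45,0.68,-0.53], [-0.41,-0.62,0.48], [-0.48,-0.72,0.57], [0.67,1.01,-0.79], [0.05,0.07,-0.06]] + [[0.19, -0.60, -0.61], [0.01, -0.02, -0.02], [0.3, -0.93, -0.94], [0.07, -0.23, -0.23], [0.2, -0.63, -0.63]]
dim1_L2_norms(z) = [1.33, 3.71, 1.81, 3.02, 2.41]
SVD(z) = [[0.05, -0.44, -0.46],  [0.72, 0.40, -0.01],  [0.12, 0.47, -0.72],  [0.52, -0.65, -0.18],  [-0.44, -0.05, -0.48]] @ diag([5.032176814359735, 2.212833309366243, 1.879910969694993]) @ [[-0.86, 0.20, -0.47], [-0.46, -0.70, 0.55], [-0.22, 0.69, 0.69]]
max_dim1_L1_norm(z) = 5.09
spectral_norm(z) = 5.03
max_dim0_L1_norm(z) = 8.3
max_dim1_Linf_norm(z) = 3.5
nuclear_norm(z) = 9.12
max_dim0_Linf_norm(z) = 3.5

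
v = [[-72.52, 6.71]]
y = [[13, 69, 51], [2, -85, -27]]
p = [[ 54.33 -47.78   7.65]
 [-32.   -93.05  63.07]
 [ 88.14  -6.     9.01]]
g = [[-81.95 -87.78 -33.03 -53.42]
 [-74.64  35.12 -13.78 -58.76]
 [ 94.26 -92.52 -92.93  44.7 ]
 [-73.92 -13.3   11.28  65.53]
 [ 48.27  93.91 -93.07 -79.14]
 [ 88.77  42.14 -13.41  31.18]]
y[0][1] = 69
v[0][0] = -72.52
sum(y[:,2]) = 24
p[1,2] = 63.07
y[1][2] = -27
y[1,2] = -27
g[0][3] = -53.42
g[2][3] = 44.7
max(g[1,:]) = 35.12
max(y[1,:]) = 2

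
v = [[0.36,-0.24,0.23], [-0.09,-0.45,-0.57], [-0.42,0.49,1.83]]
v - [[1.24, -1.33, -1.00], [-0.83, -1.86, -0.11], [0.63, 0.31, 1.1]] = [[-0.88, 1.09, 1.23], [0.74, 1.41, -0.46], [-1.05, 0.18, 0.73]]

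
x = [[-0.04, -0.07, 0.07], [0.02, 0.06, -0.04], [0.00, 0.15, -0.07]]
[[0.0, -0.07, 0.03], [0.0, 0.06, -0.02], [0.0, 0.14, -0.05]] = x@[[0.03, 0.05, 0.08], [0.05, 0.87, -0.17], [0.08, -0.17, 0.35]]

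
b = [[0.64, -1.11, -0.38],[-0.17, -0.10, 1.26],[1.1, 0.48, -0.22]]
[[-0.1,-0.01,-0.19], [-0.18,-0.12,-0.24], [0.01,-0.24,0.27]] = b @ [[-0.06, -0.21, 0.09], [0.1, -0.07, 0.28], [-0.14, -0.13, -0.16]]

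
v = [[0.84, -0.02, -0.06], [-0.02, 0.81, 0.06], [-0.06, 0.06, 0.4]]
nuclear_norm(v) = 2.05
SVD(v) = [[-0.85, -0.52, 0.12], [0.5, -0.85, -0.13], [0.17, -0.05, 0.98]] @ diag([0.864301350126628, 0.8013469652273127, 0.3843516846460591]) @ [[-0.85, 0.50, 0.17], [-0.52, -0.85, -0.05], [0.12, -0.13, 0.98]]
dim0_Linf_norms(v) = [0.84, 0.81, 0.4]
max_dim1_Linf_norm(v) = 0.84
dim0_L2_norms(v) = [0.84, 0.81, 0.41]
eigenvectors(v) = [[0.12, 0.85, -0.52], [-0.13, -0.5, -0.85], [0.98, -0.17, -0.05]]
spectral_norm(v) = 0.86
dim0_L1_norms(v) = [0.92, 0.89, 0.52]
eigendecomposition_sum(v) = [[0.01, -0.01, 0.05], [-0.01, 0.01, -0.05], [0.05, -0.05, 0.37]] + [[0.62, -0.37, -0.13],[-0.37, 0.22, 0.08],[-0.13, 0.08, 0.03]] + [[0.22,  0.35,  0.02], [0.35,  0.58,  0.03], [0.02,  0.03,  0.00]]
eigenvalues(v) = [0.38, 0.86, 0.8]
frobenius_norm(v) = 1.24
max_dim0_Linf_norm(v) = 0.84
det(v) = 0.27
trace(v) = 2.05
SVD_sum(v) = [[0.62, -0.37, -0.13], [-0.37, 0.22, 0.08], [-0.13, 0.08, 0.03]] + [[0.22,0.35,0.02],[0.35,0.58,0.03],[0.02,0.03,0.00]] + [[0.01, -0.01, 0.05], [-0.01, 0.01, -0.05], [0.05, -0.05, 0.37]]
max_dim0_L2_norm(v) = 0.84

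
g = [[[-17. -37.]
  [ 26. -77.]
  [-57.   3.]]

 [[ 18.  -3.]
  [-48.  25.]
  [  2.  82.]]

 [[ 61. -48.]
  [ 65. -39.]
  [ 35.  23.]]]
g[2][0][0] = 61.0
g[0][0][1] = -37.0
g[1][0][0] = 18.0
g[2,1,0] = 65.0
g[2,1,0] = 65.0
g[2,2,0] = 35.0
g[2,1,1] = -39.0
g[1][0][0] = 18.0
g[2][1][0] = 65.0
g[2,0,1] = -48.0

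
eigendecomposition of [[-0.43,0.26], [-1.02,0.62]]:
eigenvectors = [[-0.52,-0.38], [-0.85,-0.92]]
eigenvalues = [-0.01, 0.2]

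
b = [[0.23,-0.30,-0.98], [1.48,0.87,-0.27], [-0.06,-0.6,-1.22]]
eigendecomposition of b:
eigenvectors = [[0.03,-0.52,0.54], [-0.96,0.78,-0.31], [0.27,-0.35,0.78]]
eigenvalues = [0.9, 0.01, -1.02]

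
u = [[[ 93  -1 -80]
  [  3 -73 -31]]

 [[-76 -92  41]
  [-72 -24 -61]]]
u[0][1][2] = -31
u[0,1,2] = -31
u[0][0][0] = 93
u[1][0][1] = -92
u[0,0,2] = -80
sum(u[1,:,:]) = -284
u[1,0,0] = -76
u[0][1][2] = -31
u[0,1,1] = -73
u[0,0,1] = -1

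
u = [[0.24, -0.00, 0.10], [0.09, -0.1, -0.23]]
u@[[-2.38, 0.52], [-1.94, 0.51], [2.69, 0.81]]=[[-0.3, 0.21], [-0.64, -0.19]]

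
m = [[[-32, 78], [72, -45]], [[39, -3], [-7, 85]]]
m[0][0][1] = 78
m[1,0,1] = -3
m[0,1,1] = -45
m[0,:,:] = [[-32, 78], [72, -45]]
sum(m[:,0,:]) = 82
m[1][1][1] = 85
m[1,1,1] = 85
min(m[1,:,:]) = -7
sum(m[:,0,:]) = 82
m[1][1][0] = -7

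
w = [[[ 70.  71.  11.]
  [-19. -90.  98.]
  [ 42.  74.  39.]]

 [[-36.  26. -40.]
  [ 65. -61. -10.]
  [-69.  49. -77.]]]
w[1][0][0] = -36.0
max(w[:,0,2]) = 11.0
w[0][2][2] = 39.0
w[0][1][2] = 98.0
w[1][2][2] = -77.0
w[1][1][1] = -61.0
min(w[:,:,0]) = -69.0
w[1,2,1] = 49.0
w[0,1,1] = -90.0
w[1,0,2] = -40.0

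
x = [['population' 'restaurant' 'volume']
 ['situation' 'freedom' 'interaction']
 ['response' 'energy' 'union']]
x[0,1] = 'restaurant'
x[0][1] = 'restaurant'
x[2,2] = 'union'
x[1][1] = 'freedom'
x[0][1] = 'restaurant'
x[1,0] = 'situation'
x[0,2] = 'volume'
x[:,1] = ['restaurant', 'freedom', 'energy']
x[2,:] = ['response', 'energy', 'union']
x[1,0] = 'situation'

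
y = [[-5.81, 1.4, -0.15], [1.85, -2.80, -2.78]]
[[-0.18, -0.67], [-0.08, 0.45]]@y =[[-0.19, 1.62, 1.89], [1.3, -1.37, -1.24]]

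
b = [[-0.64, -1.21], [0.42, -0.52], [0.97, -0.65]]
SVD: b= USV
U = [[-0.77, 0.63], [-0.38, -0.29], [-0.52, -0.72]]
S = [1.47, 1.23]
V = [[-0.12, 0.99], [-0.99, -0.12]]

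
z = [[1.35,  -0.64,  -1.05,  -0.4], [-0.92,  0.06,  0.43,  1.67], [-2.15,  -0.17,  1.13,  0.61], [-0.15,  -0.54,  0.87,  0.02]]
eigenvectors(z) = [[(0.6+0j), (0.45+0j), (0.03-0.33j), (0.03+0.33j)], [(-0.37+0j), (0.59+0j), (-0.71+0j), (-0.71-0j)], [-0.69+0.00j, 0.63+0.00j, 0.18-0.20j, (0.18+0.2j)], [-0.16+0.00j, -0.21+0.00j, -0.06-0.55j, -0.06+0.55j]]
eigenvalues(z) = [(3.06+0j), (-0.77+0j), (0.14+0.99j), (0.14-0.99j)]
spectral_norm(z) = 3.45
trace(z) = 2.56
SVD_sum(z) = [[1.34, -0.08, -0.84, -0.72], [-1.24, 0.07, 0.78, 0.66], [-1.89, 0.11, 1.18, 1.01], [-0.4, 0.02, 0.25, 0.21]] + [[0.06, 0.03, -0.13, 0.27], [0.23, 0.12, -0.46, 0.96], [-0.09, -0.04, 0.17, -0.36], [-0.09, -0.05, 0.18, -0.38]] + [[0.14, -0.42, 0.17, 0.1], [0.05, -0.16, 0.06, 0.04], [0.02, -0.06, 0.02, 0.01], [0.21, -0.64, 0.26, 0.15]] + [[-0.2, -0.18, -0.25, -0.05], [0.04, 0.03, 0.05, 0.01], [-0.19, -0.18, -0.25, -0.05], [0.14, 0.12, 0.17, 0.04]]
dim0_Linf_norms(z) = [2.15, 0.64, 1.13, 1.67]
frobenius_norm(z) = 3.83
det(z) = -2.33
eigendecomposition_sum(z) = [[1.54+0.00j, -0.17+0.00j, -1.11-0.00j, -0.52+0.00j], [-0.95-0.00j, 0.11-0.00j, (0.69+0j), 0.32-0.00j], [-1.76-0.00j, 0.20-0.00j, 1.27+0.00j, (0.6-0j)], [-0.41-0.00j, 0.05-0.00j, 0.30+0.00j, (0.14-0j)]] + [[-0.24+0.00j, -0.09-0.00j, -0.22+0.00j, (0.23-0j)], [-0.32+0.00j, (-0.11-0j), -0.29+0.00j, (0.3-0j)], [-0.34+0.00j, (-0.12-0j), -0.31+0.00j, 0.32-0.00j], [0.11-0.00j, (0.04+0j), (0.1-0j), (-0.1+0j)]] + [[(0.03+0.09j), -0.19-0.00j, 0.14+0.02j, (-0.05+0.24j)], [0.18-0.08j, (0.03+0.41j), 0.01-0.30j, (0.52+0.07j)], [(-0.02+0.07j), (-0.12-0.09j), 0.08+0.08j, -0.15+0.13j], [0.07+0.13j, (-0.31+0.06j), (0.24-0.02j), (-0.01+0.41j)]] + [[(0.03-0.09j),-0.19+0.00j,0.14-0.02j,(-0.05-0.24j)], [(0.18+0.08j),0.03-0.41j,(0.01+0.3j),0.52-0.07j], [-0.02-0.07j,-0.12+0.09j,0.08-0.08j,-0.15-0.13j], [0.07-0.13j,(-0.31-0.06j),0.24+0.02j,-0.01-0.41j]]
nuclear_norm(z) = 6.22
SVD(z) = [[-0.51, -0.24, 0.53, 0.64], [0.47, -0.85, 0.20, -0.12], [0.71, 0.32, 0.07, 0.62], [0.15, 0.34, 0.82, -0.44]] @ diag([3.4471114849691817, 1.2860370134159347, 0.9032603581545472, 0.5812503210358593]) @ [[-0.77, 0.04, 0.48, 0.41], [-0.21, -0.11, 0.42, -0.88], [0.28, -0.87, 0.35, 0.2], [-0.53, -0.48, -0.68, -0.14]]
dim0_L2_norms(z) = [2.7, 0.86, 1.82, 1.82]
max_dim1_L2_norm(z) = 2.51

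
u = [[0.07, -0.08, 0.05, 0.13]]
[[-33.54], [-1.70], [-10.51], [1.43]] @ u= [[-2.35, 2.68, -1.68, -4.36],[-0.12, 0.14, -0.08, -0.22],[-0.74, 0.84, -0.53, -1.37],[0.10, -0.11, 0.07, 0.19]]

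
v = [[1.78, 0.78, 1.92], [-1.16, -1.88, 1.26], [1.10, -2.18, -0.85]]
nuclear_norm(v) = 7.78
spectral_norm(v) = 3.12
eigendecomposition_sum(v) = [[2.00-0.00j, -0.18-0.00j, 1.08+0.00j],[(-0.29+0j), 0.03+0.00j, -0.16-0.00j],[(0.85-0j), (-0.08-0j), 0.46+0.00j]] + [[-0.11+0.24j,0.48+0.55j,(0.42-0.39j)], [(-0.44-0.18j),-0.95+0.88j,(0.71+0.73j)], [0.13-0.48j,(-1.05-0.86j),(-0.65+0.84j)]] + [[(-0.11-0.24j),(0.48-0.55j),(0.42+0.39j)], [-0.44+0.18j,-0.95-0.88j,0.71-0.73j], [(0.13+0.48j),-1.05+0.86j,-0.65-0.84j]]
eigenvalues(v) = [(2.48+0j), (-1.72+1.96j), (-1.72-1.96j)]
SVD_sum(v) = [[0.66, 1.69, 0.63], [-0.56, -1.45, -0.54], [-0.62, -1.61, -0.60]] + [[0.99, -0.90, 1.39], [0.61, -0.55, 0.85], [0.5, -0.45, 0.70]] + [[0.13, -0.01, -0.10], [-1.21, 0.12, 0.94], [1.22, -0.12, -0.95]]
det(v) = 16.87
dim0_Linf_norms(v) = [1.78, 2.18, 1.92]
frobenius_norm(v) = 4.54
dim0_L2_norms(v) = [2.39, 2.98, 2.45]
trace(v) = -0.95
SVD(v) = [[-0.62, 0.78, -0.07], [0.53, 0.48, 0.7], [0.58, 0.39, -0.71]] @ diag([3.1167463238957978, 2.467754992300325, 2.193576451929329]) @ [[-0.34, -0.88, -0.33],[0.51, -0.47, 0.72],[-0.79, 0.08, 0.61]]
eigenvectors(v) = [[0.91+0.00j, (-0.36-0.06j), (-0.36+0.06j)],[(-0.13+0j), 0.09-0.64j, (0.09+0.64j)],[0.39+0.00j, 0.67+0.00j, 0.67-0.00j]]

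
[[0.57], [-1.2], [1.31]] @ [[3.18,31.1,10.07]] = [[1.81, 17.73, 5.74], [-3.82, -37.32, -12.08], [4.17, 40.74, 13.19]]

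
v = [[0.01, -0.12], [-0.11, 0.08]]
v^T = [[0.01,  -0.11], [-0.12,  0.08]]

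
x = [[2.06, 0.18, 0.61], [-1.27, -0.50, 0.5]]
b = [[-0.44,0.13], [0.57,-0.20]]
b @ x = [[-1.07, -0.14, -0.2],[1.43, 0.20, 0.25]]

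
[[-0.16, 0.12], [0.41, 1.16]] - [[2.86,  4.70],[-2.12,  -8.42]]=[[-3.02, -4.58], [2.53, 9.58]]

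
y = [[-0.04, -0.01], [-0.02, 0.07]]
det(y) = -0.00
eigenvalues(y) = [-0.04, 0.07]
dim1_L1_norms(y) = [0.05, 0.09]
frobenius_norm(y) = 0.08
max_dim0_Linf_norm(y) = 0.07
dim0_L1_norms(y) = [0.06, 0.08]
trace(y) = 0.03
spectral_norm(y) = 0.07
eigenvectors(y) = [[-0.98, 0.09],  [-0.18, -1.00]]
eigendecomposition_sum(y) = [[-0.04,  -0.0],[-0.01,  -0.00]] + [[0.00, -0.01], [-0.01, 0.07]]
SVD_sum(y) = [[-0.0, 0.00], [-0.02, 0.07]] + [[-0.04, -0.01], [0.00, 0.0]]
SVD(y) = [[0.03,1.0],[1.00,-0.03]] @ diag([0.07282015955579879, 0.04119738295411501]) @ [[-0.29, 0.96], [-0.96, -0.29]]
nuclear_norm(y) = 0.11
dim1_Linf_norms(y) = [0.04, 0.07]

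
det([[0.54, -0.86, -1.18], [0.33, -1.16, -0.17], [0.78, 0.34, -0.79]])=-0.784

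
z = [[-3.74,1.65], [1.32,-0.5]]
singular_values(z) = [4.32, 0.07]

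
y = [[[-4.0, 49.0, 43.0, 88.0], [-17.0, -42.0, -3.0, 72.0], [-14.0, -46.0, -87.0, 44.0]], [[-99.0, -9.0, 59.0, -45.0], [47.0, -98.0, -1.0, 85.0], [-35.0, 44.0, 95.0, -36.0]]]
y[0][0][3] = 88.0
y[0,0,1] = 49.0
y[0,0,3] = 88.0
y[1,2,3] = -36.0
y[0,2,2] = -87.0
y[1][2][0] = -35.0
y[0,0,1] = 49.0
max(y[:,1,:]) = 85.0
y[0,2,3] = 44.0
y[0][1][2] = -3.0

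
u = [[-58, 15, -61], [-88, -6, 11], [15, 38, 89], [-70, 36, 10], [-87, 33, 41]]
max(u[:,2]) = 89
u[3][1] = 36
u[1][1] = -6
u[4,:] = [-87, 33, 41]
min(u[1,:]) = -88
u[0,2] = -61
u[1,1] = -6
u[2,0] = 15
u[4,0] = -87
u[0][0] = -58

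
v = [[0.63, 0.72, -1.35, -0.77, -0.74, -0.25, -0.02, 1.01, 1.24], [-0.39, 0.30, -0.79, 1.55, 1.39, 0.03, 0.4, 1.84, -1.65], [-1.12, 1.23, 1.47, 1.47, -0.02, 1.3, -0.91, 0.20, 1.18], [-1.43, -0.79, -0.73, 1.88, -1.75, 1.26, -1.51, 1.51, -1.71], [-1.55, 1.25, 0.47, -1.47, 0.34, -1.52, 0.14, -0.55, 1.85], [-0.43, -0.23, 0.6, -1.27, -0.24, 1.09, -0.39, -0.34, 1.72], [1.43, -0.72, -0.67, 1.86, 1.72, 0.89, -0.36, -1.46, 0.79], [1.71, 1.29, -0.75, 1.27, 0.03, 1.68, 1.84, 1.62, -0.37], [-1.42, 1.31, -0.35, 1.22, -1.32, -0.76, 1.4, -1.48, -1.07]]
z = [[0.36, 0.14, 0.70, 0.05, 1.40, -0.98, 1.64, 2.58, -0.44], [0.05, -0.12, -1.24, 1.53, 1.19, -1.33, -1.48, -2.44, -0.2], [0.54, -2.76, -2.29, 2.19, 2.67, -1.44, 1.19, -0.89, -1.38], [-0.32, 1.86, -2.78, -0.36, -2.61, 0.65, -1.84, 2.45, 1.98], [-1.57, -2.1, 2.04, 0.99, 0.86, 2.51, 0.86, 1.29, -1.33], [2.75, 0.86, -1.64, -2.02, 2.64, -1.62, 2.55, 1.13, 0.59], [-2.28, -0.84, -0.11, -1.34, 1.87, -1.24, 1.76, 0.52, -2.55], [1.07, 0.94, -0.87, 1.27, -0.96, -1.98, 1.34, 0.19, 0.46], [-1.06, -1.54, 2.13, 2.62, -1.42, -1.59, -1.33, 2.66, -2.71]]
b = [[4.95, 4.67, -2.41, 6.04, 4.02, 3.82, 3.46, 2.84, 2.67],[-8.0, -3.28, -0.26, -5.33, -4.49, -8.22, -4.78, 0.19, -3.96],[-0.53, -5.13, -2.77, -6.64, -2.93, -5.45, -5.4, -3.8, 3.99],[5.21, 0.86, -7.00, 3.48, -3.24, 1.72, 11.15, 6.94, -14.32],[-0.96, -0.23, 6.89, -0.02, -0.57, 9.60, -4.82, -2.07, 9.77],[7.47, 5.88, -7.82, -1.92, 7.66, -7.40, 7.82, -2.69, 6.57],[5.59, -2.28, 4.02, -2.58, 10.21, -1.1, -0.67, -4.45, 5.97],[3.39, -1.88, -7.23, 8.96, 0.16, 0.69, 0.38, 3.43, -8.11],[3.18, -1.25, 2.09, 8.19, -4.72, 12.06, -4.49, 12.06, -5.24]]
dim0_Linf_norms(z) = [2.75, 2.76, 2.78, 2.62, 2.67, 2.51, 2.55, 2.66, 2.71]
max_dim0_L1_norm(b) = 60.6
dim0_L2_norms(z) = [4.25, 4.5, 5.21, 4.75, 5.61, 4.7, 4.86, 5.45, 4.72]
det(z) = -14508.80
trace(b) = -8.07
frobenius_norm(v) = 10.43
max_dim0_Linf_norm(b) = 14.32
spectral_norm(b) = 32.29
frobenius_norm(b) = 50.66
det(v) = 599.69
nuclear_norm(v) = 27.25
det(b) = -8764547.57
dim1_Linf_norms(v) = [1.35, 1.84, 1.47, 1.88, 1.85, 1.72, 1.86, 1.84, 1.48]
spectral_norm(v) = 5.99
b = z @ v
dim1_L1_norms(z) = [8.29, 9.58, 15.35, 14.85, 13.55, 15.8, 12.51, 9.08, 17.06]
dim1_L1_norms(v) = [6.73, 8.34, 8.9, 12.57, 9.14, 6.31, 9.9, 10.56, 10.33]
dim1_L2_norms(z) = [3.62, 3.91, 5.59, 5.65, 4.82, 5.73, 4.76, 3.36, 5.97]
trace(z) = -3.93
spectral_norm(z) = 8.13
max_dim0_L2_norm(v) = 4.36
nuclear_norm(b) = 115.28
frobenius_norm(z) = 14.74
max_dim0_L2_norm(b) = 22.61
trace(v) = 5.90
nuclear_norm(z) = 37.29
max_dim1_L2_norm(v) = 4.34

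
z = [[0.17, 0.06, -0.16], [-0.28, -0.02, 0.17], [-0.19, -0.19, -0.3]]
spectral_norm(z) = 0.41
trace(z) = -0.15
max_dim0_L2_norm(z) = 0.38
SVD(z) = [[-0.41, 0.43, 0.81], [0.61, -0.53, 0.59], [0.68, 0.73, -0.04]] @ diag([0.4062150051418917, 0.40042587153944914, 0.051463491908783375]) @ [[-0.91, -0.41, -0.09], [0.21, -0.26, -0.94], [-0.36, 0.88, -0.32]]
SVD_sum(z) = [[0.15, 0.07, 0.01],[-0.23, -0.10, -0.02],[-0.25, -0.11, -0.02]] + [[0.04, -0.04, -0.16], [-0.04, 0.05, 0.20], [0.06, -0.08, -0.28]] + [[-0.02, 0.04, -0.01], [-0.01, 0.03, -0.01], [0.0, -0.00, 0.00]]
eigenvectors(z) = [[-0.40-0.29j,(-0.4+0.29j),(0.33+0j)], [0.83+0.00j,(0.83-0j),-0.22+0.00j], [(-0.14+0.19j),-0.14-0.19j,(0.92+0j)]]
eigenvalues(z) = [(0.09+0.14j), (0.09-0.14j), (-0.32+0j)]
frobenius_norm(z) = 0.57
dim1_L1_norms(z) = [0.39, 0.47, 0.68]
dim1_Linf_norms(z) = [0.17, 0.28, 0.3]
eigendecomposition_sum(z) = [[0.12-0.00j,(0.06-0.05j),-0.03-0.01j], [-0.16+0.12j,(-0.03+0.12j),0.05-0.01j], [-0.06j,-0.02-0.03j,-0.01+0.01j]] + [[0.12+0.00j, (0.06+0.05j), -0.03+0.01j], [(-0.16-0.12j), (-0.03-0.12j), 0.05+0.01j], [0.06j, (-0.02+0.03j), -0.01-0.01j]] + [[(-0.07+0j), (-0.05+0j), (-0.1-0j)], [0.05-0.00j, 0.03-0.00j, 0.07+0.00j], [(-0.19+0j), -0.14+0.00j, (-0.29-0j)]]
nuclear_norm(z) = 0.86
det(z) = -0.01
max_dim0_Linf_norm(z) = 0.3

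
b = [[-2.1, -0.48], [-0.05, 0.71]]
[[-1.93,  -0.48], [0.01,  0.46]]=b @ [[0.9,0.08],[0.08,0.65]]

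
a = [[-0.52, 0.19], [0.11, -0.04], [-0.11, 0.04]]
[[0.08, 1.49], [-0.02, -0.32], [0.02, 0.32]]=a @ [[-0.97, -2.66], [-2.22, 0.57]]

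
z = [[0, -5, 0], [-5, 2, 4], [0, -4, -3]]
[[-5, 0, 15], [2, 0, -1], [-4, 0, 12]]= z @ [[0, 0, -1], [1, 0, -3], [0, 0, 0]]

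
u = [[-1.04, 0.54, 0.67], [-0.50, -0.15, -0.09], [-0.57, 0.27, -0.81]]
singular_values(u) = [1.41, 1.03, 0.34]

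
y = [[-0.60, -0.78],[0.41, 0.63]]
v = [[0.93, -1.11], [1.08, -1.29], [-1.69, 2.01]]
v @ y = [[-1.01,  -1.42],[-1.18,  -1.66],[1.84,  2.58]]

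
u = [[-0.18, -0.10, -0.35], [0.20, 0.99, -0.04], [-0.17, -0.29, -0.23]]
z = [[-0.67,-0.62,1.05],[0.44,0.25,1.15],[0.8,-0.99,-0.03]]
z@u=[[-0.18, -0.85, 0.02],[-0.22, -0.13, -0.43],[-0.34, -1.05, -0.23]]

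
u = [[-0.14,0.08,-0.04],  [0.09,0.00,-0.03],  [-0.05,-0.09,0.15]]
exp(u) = [[0.87, 0.08, -0.04],  [0.08, 1.00, -0.03],  [-0.05, -0.10, 1.16]]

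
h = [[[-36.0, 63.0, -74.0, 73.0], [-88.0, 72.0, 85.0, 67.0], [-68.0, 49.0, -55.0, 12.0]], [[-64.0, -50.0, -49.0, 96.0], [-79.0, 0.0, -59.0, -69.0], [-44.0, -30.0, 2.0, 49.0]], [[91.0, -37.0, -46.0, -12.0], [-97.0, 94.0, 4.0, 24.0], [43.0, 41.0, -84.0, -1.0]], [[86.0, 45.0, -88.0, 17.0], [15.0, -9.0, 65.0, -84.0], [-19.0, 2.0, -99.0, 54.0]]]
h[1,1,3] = -69.0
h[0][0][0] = -36.0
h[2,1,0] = -97.0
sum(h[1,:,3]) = 76.0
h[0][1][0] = -88.0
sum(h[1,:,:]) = -297.0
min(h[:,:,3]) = -84.0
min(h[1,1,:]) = -79.0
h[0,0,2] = -74.0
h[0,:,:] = [[-36.0, 63.0, -74.0, 73.0], [-88.0, 72.0, 85.0, 67.0], [-68.0, 49.0, -55.0, 12.0]]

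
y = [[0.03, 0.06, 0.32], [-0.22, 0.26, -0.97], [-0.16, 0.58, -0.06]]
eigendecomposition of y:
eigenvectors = [[(0.96+0j),  (0.22+0.15j),  (0.22-0.15j)], [(0.25+0j),  (-0.76+0j),  (-0.76-0j)], [(-0.15+0j),  (-0.16+0.57j),  (-0.16-0.57j)]]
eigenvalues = [(-0+0j), (0.12+0.78j), (0.12-0.78j)]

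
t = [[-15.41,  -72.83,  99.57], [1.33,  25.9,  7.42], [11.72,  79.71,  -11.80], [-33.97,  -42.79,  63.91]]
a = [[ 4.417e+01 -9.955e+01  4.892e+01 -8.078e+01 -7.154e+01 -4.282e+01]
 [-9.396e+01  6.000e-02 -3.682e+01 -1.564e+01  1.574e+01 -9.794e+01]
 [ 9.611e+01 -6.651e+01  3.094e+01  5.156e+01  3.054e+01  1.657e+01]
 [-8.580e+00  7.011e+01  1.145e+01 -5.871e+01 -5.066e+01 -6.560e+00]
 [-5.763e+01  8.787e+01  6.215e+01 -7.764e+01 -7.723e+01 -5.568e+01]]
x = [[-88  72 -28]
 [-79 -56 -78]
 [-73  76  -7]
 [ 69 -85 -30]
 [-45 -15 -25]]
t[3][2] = 63.91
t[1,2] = 7.42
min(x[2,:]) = -73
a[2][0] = 96.11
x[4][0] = -45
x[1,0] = -79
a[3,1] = 70.11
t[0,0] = -15.41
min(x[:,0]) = -88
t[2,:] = [11.72, 79.71, -11.8]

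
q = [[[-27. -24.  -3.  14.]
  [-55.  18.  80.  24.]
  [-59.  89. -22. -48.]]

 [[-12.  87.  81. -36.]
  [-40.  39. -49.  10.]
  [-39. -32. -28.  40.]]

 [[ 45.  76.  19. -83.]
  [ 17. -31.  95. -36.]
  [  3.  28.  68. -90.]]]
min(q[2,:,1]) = -31.0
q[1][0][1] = 87.0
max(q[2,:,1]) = 76.0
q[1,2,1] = -32.0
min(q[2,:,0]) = 3.0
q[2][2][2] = 68.0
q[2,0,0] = 45.0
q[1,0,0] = -12.0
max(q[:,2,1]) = 89.0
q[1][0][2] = 81.0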